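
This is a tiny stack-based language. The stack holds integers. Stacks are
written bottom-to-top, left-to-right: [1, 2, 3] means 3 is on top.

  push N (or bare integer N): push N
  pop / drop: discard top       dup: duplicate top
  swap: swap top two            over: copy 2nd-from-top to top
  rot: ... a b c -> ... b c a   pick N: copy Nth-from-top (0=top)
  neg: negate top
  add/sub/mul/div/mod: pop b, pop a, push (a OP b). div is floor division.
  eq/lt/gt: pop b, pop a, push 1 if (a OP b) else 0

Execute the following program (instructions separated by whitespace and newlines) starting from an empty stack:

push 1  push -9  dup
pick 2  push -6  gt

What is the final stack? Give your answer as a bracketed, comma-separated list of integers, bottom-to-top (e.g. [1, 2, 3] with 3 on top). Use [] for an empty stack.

Answer: [1, -9, -9, 1]

Derivation:
After 'push 1': [1]
After 'push -9': [1, -9]
After 'dup': [1, -9, -9]
After 'pick 2': [1, -9, -9, 1]
After 'push -6': [1, -9, -9, 1, -6]
After 'gt': [1, -9, -9, 1]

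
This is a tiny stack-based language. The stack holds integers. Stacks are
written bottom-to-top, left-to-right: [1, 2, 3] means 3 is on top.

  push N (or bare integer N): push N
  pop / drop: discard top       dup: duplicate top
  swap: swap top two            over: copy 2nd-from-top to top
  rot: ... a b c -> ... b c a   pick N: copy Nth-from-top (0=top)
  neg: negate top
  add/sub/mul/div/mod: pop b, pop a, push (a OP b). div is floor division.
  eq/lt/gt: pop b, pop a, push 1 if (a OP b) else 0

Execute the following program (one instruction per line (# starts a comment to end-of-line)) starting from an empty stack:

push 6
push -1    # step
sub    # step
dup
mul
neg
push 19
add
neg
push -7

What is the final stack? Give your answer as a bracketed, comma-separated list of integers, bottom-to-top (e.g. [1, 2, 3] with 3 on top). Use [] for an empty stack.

Answer: [30, -7]

Derivation:
After 'push 6': [6]
After 'push -1': [6, -1]
After 'sub': [7]
After 'dup': [7, 7]
After 'mul': [49]
After 'neg': [-49]
After 'push 19': [-49, 19]
After 'add': [-30]
After 'neg': [30]
After 'push -7': [30, -7]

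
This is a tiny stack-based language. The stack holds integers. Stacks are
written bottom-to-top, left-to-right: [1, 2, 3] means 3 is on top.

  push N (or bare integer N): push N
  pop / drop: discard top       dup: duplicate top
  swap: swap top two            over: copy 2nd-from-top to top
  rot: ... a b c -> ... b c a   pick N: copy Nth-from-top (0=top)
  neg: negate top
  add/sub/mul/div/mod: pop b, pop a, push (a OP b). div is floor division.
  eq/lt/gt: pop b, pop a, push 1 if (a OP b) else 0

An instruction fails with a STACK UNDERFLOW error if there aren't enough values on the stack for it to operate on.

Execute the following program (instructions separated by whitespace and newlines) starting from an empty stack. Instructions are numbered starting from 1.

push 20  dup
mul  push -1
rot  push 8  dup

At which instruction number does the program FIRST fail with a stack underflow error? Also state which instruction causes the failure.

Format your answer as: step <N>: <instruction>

Step 1 ('push 20'): stack = [20], depth = 1
Step 2 ('dup'): stack = [20, 20], depth = 2
Step 3 ('mul'): stack = [400], depth = 1
Step 4 ('push -1'): stack = [400, -1], depth = 2
Step 5 ('rot'): needs 3 value(s) but depth is 2 — STACK UNDERFLOW

Answer: step 5: rot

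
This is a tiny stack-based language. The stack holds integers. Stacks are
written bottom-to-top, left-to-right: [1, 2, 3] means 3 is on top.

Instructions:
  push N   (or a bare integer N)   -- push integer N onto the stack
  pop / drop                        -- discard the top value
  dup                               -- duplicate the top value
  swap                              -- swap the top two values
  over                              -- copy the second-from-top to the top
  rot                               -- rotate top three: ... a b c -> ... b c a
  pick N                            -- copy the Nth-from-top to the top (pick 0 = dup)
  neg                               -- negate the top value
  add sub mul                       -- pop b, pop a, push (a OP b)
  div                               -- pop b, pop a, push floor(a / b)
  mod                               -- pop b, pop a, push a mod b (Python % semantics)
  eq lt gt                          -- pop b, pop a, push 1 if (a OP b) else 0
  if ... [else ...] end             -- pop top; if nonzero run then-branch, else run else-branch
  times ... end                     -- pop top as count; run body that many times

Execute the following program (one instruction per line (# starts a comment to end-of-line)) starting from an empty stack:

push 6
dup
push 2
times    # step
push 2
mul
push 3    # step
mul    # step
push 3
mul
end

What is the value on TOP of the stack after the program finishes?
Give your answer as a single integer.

Answer: 1944

Derivation:
After 'push 6': [6]
After 'dup': [6, 6]
After 'push 2': [6, 6, 2]
After 'times': [6, 6]
After 'push 2': [6, 6, 2]
After 'mul': [6, 12]
After 'push 3': [6, 12, 3]
After 'mul': [6, 36]
After 'push 3': [6, 36, 3]
After 'mul': [6, 108]
After 'push 2': [6, 108, 2]
After 'mul': [6, 216]
After 'push 3': [6, 216, 3]
After 'mul': [6, 648]
After 'push 3': [6, 648, 3]
After 'mul': [6, 1944]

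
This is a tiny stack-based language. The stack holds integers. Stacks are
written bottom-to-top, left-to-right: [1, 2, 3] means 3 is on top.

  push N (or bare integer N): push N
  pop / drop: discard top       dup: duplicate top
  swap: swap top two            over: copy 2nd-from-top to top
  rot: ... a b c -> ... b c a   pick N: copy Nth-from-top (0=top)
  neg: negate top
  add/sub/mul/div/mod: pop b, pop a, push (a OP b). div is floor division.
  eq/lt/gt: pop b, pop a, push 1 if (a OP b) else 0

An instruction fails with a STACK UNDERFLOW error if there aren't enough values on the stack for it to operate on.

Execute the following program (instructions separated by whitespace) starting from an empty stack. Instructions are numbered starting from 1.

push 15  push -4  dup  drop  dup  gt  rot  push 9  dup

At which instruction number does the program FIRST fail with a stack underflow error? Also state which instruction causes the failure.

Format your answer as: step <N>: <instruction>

Answer: step 7: rot

Derivation:
Step 1 ('push 15'): stack = [15], depth = 1
Step 2 ('push -4'): stack = [15, -4], depth = 2
Step 3 ('dup'): stack = [15, -4, -4], depth = 3
Step 4 ('drop'): stack = [15, -4], depth = 2
Step 5 ('dup'): stack = [15, -4, -4], depth = 3
Step 6 ('gt'): stack = [15, 0], depth = 2
Step 7 ('rot'): needs 3 value(s) but depth is 2 — STACK UNDERFLOW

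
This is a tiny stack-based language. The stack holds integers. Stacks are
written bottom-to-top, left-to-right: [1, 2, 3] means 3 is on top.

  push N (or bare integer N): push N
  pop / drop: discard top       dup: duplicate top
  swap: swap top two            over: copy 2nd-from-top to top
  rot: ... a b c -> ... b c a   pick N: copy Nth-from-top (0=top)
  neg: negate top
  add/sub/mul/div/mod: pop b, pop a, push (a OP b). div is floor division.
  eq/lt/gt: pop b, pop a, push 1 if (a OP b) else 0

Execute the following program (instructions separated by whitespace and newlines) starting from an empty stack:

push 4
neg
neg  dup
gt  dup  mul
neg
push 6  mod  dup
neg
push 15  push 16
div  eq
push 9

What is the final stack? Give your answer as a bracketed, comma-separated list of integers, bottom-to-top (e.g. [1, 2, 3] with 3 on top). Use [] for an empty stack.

After 'push 4': [4]
After 'neg': [-4]
After 'neg': [4]
After 'dup': [4, 4]
After 'gt': [0]
After 'dup': [0, 0]
After 'mul': [0]
After 'neg': [0]
After 'push 6': [0, 6]
After 'mod': [0]
After 'dup': [0, 0]
After 'neg': [0, 0]
After 'push 15': [0, 0, 15]
After 'push 16': [0, 0, 15, 16]
After 'div': [0, 0, 0]
After 'eq': [0, 1]
After 'push 9': [0, 1, 9]

Answer: [0, 1, 9]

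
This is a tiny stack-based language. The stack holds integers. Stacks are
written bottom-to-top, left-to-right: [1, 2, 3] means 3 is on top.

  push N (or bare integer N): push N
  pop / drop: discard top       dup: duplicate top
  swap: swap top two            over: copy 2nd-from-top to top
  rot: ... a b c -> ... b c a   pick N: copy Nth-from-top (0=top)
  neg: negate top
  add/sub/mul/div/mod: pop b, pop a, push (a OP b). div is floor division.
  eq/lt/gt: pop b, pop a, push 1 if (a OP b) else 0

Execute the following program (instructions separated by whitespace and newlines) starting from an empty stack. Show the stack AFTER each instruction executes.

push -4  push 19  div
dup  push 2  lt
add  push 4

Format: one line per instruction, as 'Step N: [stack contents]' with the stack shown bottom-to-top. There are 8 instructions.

Step 1: [-4]
Step 2: [-4, 19]
Step 3: [-1]
Step 4: [-1, -1]
Step 5: [-1, -1, 2]
Step 6: [-1, 1]
Step 7: [0]
Step 8: [0, 4]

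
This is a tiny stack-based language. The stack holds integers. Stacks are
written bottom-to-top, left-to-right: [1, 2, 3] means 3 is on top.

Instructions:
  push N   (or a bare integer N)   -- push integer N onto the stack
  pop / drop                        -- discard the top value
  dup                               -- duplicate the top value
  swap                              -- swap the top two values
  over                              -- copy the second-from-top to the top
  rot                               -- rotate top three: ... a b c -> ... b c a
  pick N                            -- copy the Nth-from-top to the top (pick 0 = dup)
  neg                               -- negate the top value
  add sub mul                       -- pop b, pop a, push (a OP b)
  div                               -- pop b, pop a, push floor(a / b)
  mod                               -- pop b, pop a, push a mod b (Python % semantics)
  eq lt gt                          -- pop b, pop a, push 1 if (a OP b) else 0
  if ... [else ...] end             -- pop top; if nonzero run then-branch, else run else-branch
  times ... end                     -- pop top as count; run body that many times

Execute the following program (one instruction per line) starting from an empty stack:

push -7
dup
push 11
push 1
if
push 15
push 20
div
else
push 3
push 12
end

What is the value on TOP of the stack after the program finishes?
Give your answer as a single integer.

After 'push -7': [-7]
After 'dup': [-7, -7]
After 'push 11': [-7, -7, 11]
After 'push 1': [-7, -7, 11, 1]
After 'if': [-7, -7, 11]
After 'push 15': [-7, -7, 11, 15]
After 'push 20': [-7, -7, 11, 15, 20]
After 'div': [-7, -7, 11, 0]

Answer: 0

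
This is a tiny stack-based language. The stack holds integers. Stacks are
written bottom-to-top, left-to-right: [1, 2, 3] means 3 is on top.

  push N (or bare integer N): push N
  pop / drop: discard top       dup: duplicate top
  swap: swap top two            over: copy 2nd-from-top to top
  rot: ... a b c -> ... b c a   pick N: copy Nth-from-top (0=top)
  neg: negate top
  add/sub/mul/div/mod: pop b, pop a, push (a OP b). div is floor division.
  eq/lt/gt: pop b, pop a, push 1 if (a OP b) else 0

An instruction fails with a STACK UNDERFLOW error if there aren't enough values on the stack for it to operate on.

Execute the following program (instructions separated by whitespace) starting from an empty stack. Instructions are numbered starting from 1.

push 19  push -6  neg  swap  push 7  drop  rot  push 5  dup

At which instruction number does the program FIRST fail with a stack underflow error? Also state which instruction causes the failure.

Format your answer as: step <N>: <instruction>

Step 1 ('push 19'): stack = [19], depth = 1
Step 2 ('push -6'): stack = [19, -6], depth = 2
Step 3 ('neg'): stack = [19, 6], depth = 2
Step 4 ('swap'): stack = [6, 19], depth = 2
Step 5 ('push 7'): stack = [6, 19, 7], depth = 3
Step 6 ('drop'): stack = [6, 19], depth = 2
Step 7 ('rot'): needs 3 value(s) but depth is 2 — STACK UNDERFLOW

Answer: step 7: rot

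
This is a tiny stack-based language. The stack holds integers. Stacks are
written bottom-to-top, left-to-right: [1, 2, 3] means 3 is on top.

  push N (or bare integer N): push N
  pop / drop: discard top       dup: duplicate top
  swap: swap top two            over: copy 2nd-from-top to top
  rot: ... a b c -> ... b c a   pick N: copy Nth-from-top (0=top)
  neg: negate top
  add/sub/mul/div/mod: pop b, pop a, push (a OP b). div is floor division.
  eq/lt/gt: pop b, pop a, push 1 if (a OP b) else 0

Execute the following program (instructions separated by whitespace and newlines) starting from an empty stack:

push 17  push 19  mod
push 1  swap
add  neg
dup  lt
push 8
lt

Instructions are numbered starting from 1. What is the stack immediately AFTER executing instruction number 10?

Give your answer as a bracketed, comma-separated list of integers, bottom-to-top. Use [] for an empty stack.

Step 1 ('push 17'): [17]
Step 2 ('push 19'): [17, 19]
Step 3 ('mod'): [17]
Step 4 ('push 1'): [17, 1]
Step 5 ('swap'): [1, 17]
Step 6 ('add'): [18]
Step 7 ('neg'): [-18]
Step 8 ('dup'): [-18, -18]
Step 9 ('lt'): [0]
Step 10 ('push 8'): [0, 8]

Answer: [0, 8]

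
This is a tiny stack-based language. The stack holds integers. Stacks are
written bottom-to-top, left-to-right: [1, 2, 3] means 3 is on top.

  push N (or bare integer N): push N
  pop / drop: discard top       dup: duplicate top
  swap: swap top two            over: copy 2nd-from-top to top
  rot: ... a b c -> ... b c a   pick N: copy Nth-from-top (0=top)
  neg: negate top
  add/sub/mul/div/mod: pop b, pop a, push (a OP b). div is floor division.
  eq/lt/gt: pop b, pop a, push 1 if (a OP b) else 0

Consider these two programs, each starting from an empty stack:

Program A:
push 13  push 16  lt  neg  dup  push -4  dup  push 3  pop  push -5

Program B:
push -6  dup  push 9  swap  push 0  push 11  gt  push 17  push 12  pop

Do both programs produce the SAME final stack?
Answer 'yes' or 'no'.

Answer: no

Derivation:
Program A trace:
  After 'push 13': [13]
  After 'push 16': [13, 16]
  After 'lt': [1]
  After 'neg': [-1]
  After 'dup': [-1, -1]
  After 'push -4': [-1, -1, -4]
  After 'dup': [-1, -1, -4, -4]
  After 'push 3': [-1, -1, -4, -4, 3]
  After 'pop': [-1, -1, -4, -4]
  After 'push -5': [-1, -1, -4, -4, -5]
Program A final stack: [-1, -1, -4, -4, -5]

Program B trace:
  After 'push -6': [-6]
  After 'dup': [-6, -6]
  After 'push 9': [-6, -6, 9]
  After 'swap': [-6, 9, -6]
  After 'push 0': [-6, 9, -6, 0]
  After 'push 11': [-6, 9, -6, 0, 11]
  After 'gt': [-6, 9, -6, 0]
  After 'push 17': [-6, 9, -6, 0, 17]
  After 'push 12': [-6, 9, -6, 0, 17, 12]
  After 'pop': [-6, 9, -6, 0, 17]
Program B final stack: [-6, 9, -6, 0, 17]
Same: no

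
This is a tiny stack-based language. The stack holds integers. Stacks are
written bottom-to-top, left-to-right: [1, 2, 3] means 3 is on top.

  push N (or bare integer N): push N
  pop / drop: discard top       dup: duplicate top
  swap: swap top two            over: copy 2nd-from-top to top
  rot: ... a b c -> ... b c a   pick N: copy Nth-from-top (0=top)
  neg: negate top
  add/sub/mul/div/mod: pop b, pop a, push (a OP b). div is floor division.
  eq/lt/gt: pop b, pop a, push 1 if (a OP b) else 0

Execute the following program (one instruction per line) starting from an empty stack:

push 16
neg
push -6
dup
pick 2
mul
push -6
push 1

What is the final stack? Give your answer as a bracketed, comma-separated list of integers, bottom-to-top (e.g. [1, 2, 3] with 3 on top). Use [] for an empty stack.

After 'push 16': [16]
After 'neg': [-16]
After 'push -6': [-16, -6]
After 'dup': [-16, -6, -6]
After 'pick 2': [-16, -6, -6, -16]
After 'mul': [-16, -6, 96]
After 'push -6': [-16, -6, 96, -6]
After 'push 1': [-16, -6, 96, -6, 1]

Answer: [-16, -6, 96, -6, 1]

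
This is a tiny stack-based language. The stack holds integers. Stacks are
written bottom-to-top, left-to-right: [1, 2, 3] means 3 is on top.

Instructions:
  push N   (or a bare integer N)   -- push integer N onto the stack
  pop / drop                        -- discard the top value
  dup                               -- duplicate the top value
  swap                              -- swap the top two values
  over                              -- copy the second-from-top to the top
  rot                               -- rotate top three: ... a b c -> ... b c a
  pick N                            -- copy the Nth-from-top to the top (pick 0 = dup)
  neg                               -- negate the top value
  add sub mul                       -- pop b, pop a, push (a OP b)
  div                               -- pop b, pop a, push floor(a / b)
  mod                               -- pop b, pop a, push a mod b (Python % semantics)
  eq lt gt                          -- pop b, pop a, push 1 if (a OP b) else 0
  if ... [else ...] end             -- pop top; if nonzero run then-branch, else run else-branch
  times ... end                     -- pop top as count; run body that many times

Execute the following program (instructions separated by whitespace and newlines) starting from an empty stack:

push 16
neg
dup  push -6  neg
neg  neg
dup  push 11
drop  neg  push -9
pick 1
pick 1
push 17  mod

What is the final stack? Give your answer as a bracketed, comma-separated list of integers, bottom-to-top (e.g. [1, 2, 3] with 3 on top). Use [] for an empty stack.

After 'push 16': [16]
After 'neg': [-16]
After 'dup': [-16, -16]
After 'push -6': [-16, -16, -6]
After 'neg': [-16, -16, 6]
After 'neg': [-16, -16, -6]
After 'neg': [-16, -16, 6]
After 'dup': [-16, -16, 6, 6]
After 'push 11': [-16, -16, 6, 6, 11]
After 'drop': [-16, -16, 6, 6]
After 'neg': [-16, -16, 6, -6]
After 'push -9': [-16, -16, 6, -6, -9]
After 'pick 1': [-16, -16, 6, -6, -9, -6]
After 'pick 1': [-16, -16, 6, -6, -9, -6, -9]
After 'push 17': [-16, -16, 6, -6, -9, -6, -9, 17]
After 'mod': [-16, -16, 6, -6, -9, -6, 8]

Answer: [-16, -16, 6, -6, -9, -6, 8]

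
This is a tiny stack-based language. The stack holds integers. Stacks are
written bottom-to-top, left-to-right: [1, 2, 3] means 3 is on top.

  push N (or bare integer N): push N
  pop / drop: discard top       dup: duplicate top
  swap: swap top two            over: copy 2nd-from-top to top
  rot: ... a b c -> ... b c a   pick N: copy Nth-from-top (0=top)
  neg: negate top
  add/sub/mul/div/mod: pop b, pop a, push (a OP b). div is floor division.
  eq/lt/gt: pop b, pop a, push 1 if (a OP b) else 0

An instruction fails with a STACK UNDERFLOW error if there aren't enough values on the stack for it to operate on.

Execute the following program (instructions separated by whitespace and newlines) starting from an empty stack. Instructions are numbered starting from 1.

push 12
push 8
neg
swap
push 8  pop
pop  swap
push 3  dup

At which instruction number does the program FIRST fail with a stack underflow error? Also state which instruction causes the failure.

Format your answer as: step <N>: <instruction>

Answer: step 8: swap

Derivation:
Step 1 ('push 12'): stack = [12], depth = 1
Step 2 ('push 8'): stack = [12, 8], depth = 2
Step 3 ('neg'): stack = [12, -8], depth = 2
Step 4 ('swap'): stack = [-8, 12], depth = 2
Step 5 ('push 8'): stack = [-8, 12, 8], depth = 3
Step 6 ('pop'): stack = [-8, 12], depth = 2
Step 7 ('pop'): stack = [-8], depth = 1
Step 8 ('swap'): needs 2 value(s) but depth is 1 — STACK UNDERFLOW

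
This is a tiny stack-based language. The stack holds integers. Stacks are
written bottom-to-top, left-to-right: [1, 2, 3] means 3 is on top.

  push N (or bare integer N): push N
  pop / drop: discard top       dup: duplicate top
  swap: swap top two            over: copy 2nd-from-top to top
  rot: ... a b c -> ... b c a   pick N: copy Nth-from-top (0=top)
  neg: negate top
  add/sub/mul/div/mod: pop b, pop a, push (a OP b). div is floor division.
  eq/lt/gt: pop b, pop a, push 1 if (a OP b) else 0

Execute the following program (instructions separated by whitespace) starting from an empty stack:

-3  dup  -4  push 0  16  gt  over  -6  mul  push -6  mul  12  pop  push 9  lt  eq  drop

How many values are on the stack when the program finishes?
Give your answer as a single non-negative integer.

After 'push -3': stack = [-3] (depth 1)
After 'dup': stack = [-3, -3] (depth 2)
After 'push -4': stack = [-3, -3, -4] (depth 3)
After 'push 0': stack = [-3, -3, -4, 0] (depth 4)
After 'push 16': stack = [-3, -3, -4, 0, 16] (depth 5)
After 'gt': stack = [-3, -3, -4, 0] (depth 4)
After 'over': stack = [-3, -3, -4, 0, -4] (depth 5)
After 'push -6': stack = [-3, -3, -4, 0, -4, -6] (depth 6)
After 'mul': stack = [-3, -3, -4, 0, 24] (depth 5)
After 'push -6': stack = [-3, -3, -4, 0, 24, -6] (depth 6)
After 'mul': stack = [-3, -3, -4, 0, -144] (depth 5)
After 'push 12': stack = [-3, -3, -4, 0, -144, 12] (depth 6)
After 'pop': stack = [-3, -3, -4, 0, -144] (depth 5)
After 'push 9': stack = [-3, -3, -4, 0, -144, 9] (depth 6)
After 'lt': stack = [-3, -3, -4, 0, 1] (depth 5)
After 'eq': stack = [-3, -3, -4, 0] (depth 4)
After 'drop': stack = [-3, -3, -4] (depth 3)

Answer: 3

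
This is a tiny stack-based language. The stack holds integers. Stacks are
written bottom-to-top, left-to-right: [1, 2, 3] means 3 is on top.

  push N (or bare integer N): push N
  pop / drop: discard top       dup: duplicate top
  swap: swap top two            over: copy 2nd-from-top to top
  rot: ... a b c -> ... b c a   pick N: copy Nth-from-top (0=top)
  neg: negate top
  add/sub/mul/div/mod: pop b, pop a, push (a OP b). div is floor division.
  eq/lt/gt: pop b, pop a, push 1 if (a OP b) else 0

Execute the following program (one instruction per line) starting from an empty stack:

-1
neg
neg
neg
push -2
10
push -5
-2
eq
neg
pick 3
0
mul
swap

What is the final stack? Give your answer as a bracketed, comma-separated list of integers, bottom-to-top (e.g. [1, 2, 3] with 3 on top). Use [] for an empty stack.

Answer: [1, -2, 10, 0, 0]

Derivation:
After 'push -1': [-1]
After 'neg': [1]
After 'neg': [-1]
After 'neg': [1]
After 'push -2': [1, -2]
After 'push 10': [1, -2, 10]
After 'push -5': [1, -2, 10, -5]
After 'push -2': [1, -2, 10, -5, -2]
After 'eq': [1, -2, 10, 0]
After 'neg': [1, -2, 10, 0]
After 'pick 3': [1, -2, 10, 0, 1]
After 'push 0': [1, -2, 10, 0, 1, 0]
After 'mul': [1, -2, 10, 0, 0]
After 'swap': [1, -2, 10, 0, 0]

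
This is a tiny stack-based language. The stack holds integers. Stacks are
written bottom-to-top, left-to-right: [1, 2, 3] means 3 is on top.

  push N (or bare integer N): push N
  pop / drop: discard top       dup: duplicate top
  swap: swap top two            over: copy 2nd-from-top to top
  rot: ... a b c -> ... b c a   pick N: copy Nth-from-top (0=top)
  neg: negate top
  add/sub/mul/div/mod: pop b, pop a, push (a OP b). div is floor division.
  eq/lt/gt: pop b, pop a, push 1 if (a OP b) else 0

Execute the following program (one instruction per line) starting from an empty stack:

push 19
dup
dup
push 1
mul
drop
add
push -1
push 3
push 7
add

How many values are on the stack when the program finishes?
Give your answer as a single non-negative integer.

Answer: 3

Derivation:
After 'push 19': stack = [19] (depth 1)
After 'dup': stack = [19, 19] (depth 2)
After 'dup': stack = [19, 19, 19] (depth 3)
After 'push 1': stack = [19, 19, 19, 1] (depth 4)
After 'mul': stack = [19, 19, 19] (depth 3)
After 'drop': stack = [19, 19] (depth 2)
After 'add': stack = [38] (depth 1)
After 'push -1': stack = [38, -1] (depth 2)
After 'push 3': stack = [38, -1, 3] (depth 3)
After 'push 7': stack = [38, -1, 3, 7] (depth 4)
After 'add': stack = [38, -1, 10] (depth 3)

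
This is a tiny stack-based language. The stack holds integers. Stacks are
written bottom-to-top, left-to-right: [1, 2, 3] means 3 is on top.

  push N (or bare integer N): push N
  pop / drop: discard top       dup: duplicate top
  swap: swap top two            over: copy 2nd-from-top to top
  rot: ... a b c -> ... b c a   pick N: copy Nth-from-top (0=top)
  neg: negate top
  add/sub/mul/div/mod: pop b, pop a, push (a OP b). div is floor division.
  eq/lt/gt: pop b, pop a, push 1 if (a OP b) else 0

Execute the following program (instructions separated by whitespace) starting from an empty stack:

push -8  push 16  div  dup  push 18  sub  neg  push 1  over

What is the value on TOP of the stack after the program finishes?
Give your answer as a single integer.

After 'push -8': [-8]
After 'push 16': [-8, 16]
After 'div': [-1]
After 'dup': [-1, -1]
After 'push 18': [-1, -1, 18]
After 'sub': [-1, -19]
After 'neg': [-1, 19]
After 'push 1': [-1, 19, 1]
After 'over': [-1, 19, 1, 19]

Answer: 19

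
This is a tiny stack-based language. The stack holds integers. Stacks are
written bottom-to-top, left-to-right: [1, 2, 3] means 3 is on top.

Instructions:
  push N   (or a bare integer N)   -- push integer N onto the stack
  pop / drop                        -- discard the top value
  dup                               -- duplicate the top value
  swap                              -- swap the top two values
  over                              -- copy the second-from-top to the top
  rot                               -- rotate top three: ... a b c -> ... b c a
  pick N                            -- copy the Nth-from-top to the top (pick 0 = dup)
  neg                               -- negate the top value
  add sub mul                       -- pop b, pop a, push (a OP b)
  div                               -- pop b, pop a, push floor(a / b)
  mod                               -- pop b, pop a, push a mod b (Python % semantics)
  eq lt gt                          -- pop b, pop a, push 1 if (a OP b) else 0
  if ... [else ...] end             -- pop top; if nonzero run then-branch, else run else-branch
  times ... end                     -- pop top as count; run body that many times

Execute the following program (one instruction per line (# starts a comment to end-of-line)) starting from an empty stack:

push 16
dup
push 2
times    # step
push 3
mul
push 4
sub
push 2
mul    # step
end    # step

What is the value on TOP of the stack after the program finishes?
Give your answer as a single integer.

Answer: 520

Derivation:
After 'push 16': [16]
After 'dup': [16, 16]
After 'push 2': [16, 16, 2]
After 'times': [16, 16]
After 'push 3': [16, 16, 3]
After 'mul': [16, 48]
After 'push 4': [16, 48, 4]
After 'sub': [16, 44]
After 'push 2': [16, 44, 2]
After 'mul': [16, 88]
After 'push 3': [16, 88, 3]
After 'mul': [16, 264]
After 'push 4': [16, 264, 4]
After 'sub': [16, 260]
After 'push 2': [16, 260, 2]
After 'mul': [16, 520]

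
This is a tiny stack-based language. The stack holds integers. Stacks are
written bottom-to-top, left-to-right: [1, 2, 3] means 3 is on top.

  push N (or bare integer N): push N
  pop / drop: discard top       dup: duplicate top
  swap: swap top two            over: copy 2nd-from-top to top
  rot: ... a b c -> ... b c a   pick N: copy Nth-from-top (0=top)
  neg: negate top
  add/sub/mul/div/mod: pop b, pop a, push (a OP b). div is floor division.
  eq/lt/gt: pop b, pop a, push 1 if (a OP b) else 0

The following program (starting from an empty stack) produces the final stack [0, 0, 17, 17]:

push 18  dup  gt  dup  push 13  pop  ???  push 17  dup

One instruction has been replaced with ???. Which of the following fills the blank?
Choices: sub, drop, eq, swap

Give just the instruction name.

Answer: swap

Derivation:
Stack before ???: [0, 0]
Stack after ???:  [0, 0]
Checking each choice:
  sub: produces [0, 17, 17]
  drop: produces [0, 17, 17]
  eq: produces [1, 17, 17]
  swap: MATCH


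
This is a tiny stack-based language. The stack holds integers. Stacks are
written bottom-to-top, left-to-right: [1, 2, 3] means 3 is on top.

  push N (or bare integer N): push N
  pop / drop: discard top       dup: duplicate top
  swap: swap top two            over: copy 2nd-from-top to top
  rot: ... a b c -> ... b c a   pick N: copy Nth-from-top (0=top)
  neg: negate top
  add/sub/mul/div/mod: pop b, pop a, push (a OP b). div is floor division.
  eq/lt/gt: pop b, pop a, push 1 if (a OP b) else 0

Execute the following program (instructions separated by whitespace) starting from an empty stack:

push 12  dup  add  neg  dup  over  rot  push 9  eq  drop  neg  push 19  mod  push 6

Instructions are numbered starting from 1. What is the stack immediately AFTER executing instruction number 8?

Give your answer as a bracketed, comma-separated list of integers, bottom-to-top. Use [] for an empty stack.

Step 1 ('push 12'): [12]
Step 2 ('dup'): [12, 12]
Step 3 ('add'): [24]
Step 4 ('neg'): [-24]
Step 5 ('dup'): [-24, -24]
Step 6 ('over'): [-24, -24, -24]
Step 7 ('rot'): [-24, -24, -24]
Step 8 ('push 9'): [-24, -24, -24, 9]

Answer: [-24, -24, -24, 9]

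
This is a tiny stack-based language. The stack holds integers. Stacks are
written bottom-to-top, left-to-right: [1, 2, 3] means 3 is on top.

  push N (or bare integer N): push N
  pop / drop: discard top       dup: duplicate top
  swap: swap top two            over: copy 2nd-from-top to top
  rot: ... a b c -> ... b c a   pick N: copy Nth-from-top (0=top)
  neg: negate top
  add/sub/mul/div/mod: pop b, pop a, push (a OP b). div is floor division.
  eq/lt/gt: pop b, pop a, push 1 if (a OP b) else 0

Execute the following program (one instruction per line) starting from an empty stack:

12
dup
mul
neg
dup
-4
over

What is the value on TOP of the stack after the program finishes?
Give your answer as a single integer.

After 'push 12': [12]
After 'dup': [12, 12]
After 'mul': [144]
After 'neg': [-144]
After 'dup': [-144, -144]
After 'push -4': [-144, -144, -4]
After 'over': [-144, -144, -4, -144]

Answer: -144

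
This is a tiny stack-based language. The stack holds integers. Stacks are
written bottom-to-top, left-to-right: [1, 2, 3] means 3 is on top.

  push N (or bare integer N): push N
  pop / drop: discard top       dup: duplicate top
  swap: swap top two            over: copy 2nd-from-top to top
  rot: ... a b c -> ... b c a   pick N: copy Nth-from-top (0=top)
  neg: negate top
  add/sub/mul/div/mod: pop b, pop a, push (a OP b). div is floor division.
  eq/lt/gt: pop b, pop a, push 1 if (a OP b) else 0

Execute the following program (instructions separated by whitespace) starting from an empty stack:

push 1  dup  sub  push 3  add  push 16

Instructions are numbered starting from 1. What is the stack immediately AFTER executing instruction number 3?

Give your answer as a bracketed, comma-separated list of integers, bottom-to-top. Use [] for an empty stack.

Answer: [0]

Derivation:
Step 1 ('push 1'): [1]
Step 2 ('dup'): [1, 1]
Step 3 ('sub'): [0]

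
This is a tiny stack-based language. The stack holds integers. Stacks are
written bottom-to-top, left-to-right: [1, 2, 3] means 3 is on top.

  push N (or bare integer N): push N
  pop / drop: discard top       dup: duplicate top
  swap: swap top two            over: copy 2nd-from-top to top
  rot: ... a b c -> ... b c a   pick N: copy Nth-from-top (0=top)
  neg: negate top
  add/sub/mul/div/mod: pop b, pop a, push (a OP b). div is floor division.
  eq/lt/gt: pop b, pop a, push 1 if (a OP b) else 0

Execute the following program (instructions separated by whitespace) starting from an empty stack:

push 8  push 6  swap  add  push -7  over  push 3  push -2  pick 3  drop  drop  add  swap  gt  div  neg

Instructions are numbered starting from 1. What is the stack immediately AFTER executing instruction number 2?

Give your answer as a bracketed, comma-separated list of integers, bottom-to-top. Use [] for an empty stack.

Answer: [8, 6]

Derivation:
Step 1 ('push 8'): [8]
Step 2 ('push 6'): [8, 6]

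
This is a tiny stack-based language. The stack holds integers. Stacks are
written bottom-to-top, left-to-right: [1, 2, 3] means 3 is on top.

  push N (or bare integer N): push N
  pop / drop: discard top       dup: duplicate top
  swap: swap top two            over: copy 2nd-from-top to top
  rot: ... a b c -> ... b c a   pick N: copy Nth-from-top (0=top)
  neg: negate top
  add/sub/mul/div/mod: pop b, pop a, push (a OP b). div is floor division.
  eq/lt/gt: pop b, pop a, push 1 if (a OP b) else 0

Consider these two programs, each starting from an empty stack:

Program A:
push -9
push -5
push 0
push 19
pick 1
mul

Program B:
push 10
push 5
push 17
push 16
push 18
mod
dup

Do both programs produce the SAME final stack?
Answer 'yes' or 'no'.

Program A trace:
  After 'push -9': [-9]
  After 'push -5': [-9, -5]
  After 'push 0': [-9, -5, 0]
  After 'push 19': [-9, -5, 0, 19]
  After 'pick 1': [-9, -5, 0, 19, 0]
  After 'mul': [-9, -5, 0, 0]
Program A final stack: [-9, -5, 0, 0]

Program B trace:
  After 'push 10': [10]
  After 'push 5': [10, 5]
  After 'push 17': [10, 5, 17]
  After 'push 16': [10, 5, 17, 16]
  After 'push 18': [10, 5, 17, 16, 18]
  After 'mod': [10, 5, 17, 16]
  After 'dup': [10, 5, 17, 16, 16]
Program B final stack: [10, 5, 17, 16, 16]
Same: no

Answer: no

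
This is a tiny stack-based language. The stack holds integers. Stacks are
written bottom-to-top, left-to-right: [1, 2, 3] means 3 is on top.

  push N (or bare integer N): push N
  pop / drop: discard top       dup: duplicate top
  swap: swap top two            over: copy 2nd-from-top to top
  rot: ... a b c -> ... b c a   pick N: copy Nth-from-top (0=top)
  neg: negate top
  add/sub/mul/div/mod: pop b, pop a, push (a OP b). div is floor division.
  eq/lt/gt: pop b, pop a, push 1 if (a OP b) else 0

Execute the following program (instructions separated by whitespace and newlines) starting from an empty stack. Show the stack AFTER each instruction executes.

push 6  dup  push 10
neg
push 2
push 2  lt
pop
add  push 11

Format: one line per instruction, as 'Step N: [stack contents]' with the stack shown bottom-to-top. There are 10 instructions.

Step 1: [6]
Step 2: [6, 6]
Step 3: [6, 6, 10]
Step 4: [6, 6, -10]
Step 5: [6, 6, -10, 2]
Step 6: [6, 6, -10, 2, 2]
Step 7: [6, 6, -10, 0]
Step 8: [6, 6, -10]
Step 9: [6, -4]
Step 10: [6, -4, 11]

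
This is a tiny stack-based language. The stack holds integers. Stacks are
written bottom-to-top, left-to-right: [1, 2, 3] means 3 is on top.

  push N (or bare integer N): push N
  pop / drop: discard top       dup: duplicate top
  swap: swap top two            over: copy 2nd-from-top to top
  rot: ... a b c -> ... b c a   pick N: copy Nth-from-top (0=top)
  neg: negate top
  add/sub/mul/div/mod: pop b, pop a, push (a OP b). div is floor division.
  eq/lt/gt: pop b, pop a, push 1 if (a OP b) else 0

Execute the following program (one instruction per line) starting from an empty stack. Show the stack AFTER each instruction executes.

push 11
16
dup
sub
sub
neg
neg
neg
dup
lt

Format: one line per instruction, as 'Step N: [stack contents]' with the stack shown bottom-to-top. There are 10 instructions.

Step 1: [11]
Step 2: [11, 16]
Step 3: [11, 16, 16]
Step 4: [11, 0]
Step 5: [11]
Step 6: [-11]
Step 7: [11]
Step 8: [-11]
Step 9: [-11, -11]
Step 10: [0]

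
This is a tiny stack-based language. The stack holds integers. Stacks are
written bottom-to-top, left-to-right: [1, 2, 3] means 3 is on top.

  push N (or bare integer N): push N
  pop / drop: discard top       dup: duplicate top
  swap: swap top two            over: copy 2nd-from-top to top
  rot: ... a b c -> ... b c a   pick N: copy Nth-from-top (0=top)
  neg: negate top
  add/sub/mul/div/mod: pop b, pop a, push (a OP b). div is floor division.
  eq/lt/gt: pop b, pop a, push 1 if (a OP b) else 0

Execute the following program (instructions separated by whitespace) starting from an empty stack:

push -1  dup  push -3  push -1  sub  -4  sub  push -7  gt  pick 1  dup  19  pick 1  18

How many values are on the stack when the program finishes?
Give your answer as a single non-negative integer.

Answer: 8

Derivation:
After 'push -1': stack = [-1] (depth 1)
After 'dup': stack = [-1, -1] (depth 2)
After 'push -3': stack = [-1, -1, -3] (depth 3)
After 'push -1': stack = [-1, -1, -3, -1] (depth 4)
After 'sub': stack = [-1, -1, -2] (depth 3)
After 'push -4': stack = [-1, -1, -2, -4] (depth 4)
After 'sub': stack = [-1, -1, 2] (depth 3)
After 'push -7': stack = [-1, -1, 2, -7] (depth 4)
After 'gt': stack = [-1, -1, 1] (depth 3)
After 'pick 1': stack = [-1, -1, 1, -1] (depth 4)
After 'dup': stack = [-1, -1, 1, -1, -1] (depth 5)
After 'push 19': stack = [-1, -1, 1, -1, -1, 19] (depth 6)
After 'pick 1': stack = [-1, -1, 1, -1, -1, 19, -1] (depth 7)
After 'push 18': stack = [-1, -1, 1, -1, -1, 19, -1, 18] (depth 8)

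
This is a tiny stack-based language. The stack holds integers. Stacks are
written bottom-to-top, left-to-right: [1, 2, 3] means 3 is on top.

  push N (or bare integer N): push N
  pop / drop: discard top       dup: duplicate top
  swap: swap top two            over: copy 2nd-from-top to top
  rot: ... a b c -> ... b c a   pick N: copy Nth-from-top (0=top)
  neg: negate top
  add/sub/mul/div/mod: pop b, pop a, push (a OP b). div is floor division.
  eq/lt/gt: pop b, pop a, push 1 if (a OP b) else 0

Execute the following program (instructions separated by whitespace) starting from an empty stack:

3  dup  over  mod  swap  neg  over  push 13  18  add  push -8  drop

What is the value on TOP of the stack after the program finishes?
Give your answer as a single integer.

Answer: 31

Derivation:
After 'push 3': [3]
After 'dup': [3, 3]
After 'over': [3, 3, 3]
After 'mod': [3, 0]
After 'swap': [0, 3]
After 'neg': [0, -3]
After 'over': [0, -3, 0]
After 'push 13': [0, -3, 0, 13]
After 'push 18': [0, -3, 0, 13, 18]
After 'add': [0, -3, 0, 31]
After 'push -8': [0, -3, 0, 31, -8]
After 'drop': [0, -3, 0, 31]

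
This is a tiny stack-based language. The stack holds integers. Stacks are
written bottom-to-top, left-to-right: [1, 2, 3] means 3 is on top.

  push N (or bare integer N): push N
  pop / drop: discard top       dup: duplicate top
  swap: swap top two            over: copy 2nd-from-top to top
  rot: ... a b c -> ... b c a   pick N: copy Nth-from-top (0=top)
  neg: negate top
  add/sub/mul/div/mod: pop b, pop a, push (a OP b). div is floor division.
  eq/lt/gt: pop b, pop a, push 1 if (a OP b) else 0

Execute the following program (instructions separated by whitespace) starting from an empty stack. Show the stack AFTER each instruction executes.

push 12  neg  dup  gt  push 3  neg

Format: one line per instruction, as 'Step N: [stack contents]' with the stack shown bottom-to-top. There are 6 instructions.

Step 1: [12]
Step 2: [-12]
Step 3: [-12, -12]
Step 4: [0]
Step 5: [0, 3]
Step 6: [0, -3]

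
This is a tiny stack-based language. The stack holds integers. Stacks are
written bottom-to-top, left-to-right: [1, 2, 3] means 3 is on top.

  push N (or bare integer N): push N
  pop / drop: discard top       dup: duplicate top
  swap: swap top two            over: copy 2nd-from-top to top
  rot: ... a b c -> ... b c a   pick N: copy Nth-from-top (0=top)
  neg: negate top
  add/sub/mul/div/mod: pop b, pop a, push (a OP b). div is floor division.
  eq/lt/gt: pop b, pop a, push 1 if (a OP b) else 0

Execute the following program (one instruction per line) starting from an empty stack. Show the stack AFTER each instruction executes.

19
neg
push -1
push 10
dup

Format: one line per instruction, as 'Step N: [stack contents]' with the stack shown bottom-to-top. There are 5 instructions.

Step 1: [19]
Step 2: [-19]
Step 3: [-19, -1]
Step 4: [-19, -1, 10]
Step 5: [-19, -1, 10, 10]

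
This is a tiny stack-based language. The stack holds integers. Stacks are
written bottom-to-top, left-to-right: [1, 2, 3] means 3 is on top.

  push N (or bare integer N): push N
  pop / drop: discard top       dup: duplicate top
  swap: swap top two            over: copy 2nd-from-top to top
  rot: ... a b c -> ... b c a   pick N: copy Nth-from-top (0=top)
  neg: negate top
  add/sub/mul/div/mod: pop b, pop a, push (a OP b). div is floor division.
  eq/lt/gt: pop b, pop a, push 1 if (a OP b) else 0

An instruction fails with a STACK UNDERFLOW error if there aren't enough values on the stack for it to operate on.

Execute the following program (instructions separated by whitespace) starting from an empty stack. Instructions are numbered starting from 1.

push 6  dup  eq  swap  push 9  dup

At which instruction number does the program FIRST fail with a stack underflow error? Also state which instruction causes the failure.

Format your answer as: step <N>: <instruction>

Step 1 ('push 6'): stack = [6], depth = 1
Step 2 ('dup'): stack = [6, 6], depth = 2
Step 3 ('eq'): stack = [1], depth = 1
Step 4 ('swap'): needs 2 value(s) but depth is 1 — STACK UNDERFLOW

Answer: step 4: swap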